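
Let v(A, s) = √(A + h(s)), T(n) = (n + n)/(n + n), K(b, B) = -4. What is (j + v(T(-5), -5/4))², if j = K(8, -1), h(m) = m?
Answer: (8 - I)²/4 ≈ 15.75 - 4.0*I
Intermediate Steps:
T(n) = 1 (T(n) = (2*n)/((2*n)) = (2*n)*(1/(2*n)) = 1)
j = -4
v(A, s) = √(A + s)
(j + v(T(-5), -5/4))² = (-4 + √(1 - 5/4))² = (-4 + √(-¼))² = (-4 + I/2)²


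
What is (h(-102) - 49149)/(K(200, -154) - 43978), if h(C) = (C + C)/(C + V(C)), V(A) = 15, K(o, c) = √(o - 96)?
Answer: 31339888217/28043933510 + 1425253*√26/28043933510 ≈ 1.1178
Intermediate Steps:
K(o, c) = √(-96 + o)
h(C) = 2*C/(15 + C) (h(C) = (C + C)/(C + 15) = (2*C)/(15 + C) = 2*C/(15 + C))
(h(-102) - 49149)/(K(200, -154) - 43978) = (2*(-102)/(15 - 102) - 49149)/(√(-96 + 200) - 43978) = (2*(-102)/(-87) - 49149)/(√104 - 43978) = (2*(-102)*(-1/87) - 49149)/(2*√26 - 43978) = (68/29 - 49149)/(-43978 + 2*√26) = -1425253/(29*(-43978 + 2*√26))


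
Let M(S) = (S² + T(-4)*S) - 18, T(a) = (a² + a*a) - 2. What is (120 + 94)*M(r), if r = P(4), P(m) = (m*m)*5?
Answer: 1879348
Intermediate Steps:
T(a) = -2 + 2*a² (T(a) = (a² + a²) - 2 = 2*a² - 2 = -2 + 2*a²)
P(m) = 5*m² (P(m) = m²*5 = 5*m²)
r = 80 (r = 5*4² = 5*16 = 80)
M(S) = -18 + S² + 30*S (M(S) = (S² + (-2 + 2*(-4)²)*S) - 18 = (S² + (-2 + 2*16)*S) - 18 = (S² + (-2 + 32)*S) - 18 = (S² + 30*S) - 18 = -18 + S² + 30*S)
(120 + 94)*M(r) = (120 + 94)*(-18 + 80² + 30*80) = 214*(-18 + 6400 + 2400) = 214*8782 = 1879348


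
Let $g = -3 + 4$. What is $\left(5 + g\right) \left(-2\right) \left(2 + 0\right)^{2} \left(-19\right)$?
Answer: $912$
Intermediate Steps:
$g = 1$
$\left(5 + g\right) \left(-2\right) \left(2 + 0\right)^{2} \left(-19\right) = \left(5 + 1\right) \left(-2\right) \left(2 + 0\right)^{2} \left(-19\right) = 6 \left(-2\right) 2^{2} \left(-19\right) = \left(-12\right) 4 \left(-19\right) = \left(-48\right) \left(-19\right) = 912$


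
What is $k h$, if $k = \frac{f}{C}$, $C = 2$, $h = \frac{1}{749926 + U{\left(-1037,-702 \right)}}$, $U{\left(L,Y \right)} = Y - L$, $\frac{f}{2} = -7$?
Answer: $- \frac{7}{750261} \approx -9.3301 \cdot 10^{-6}$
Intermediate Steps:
$f = -14$ ($f = 2 \left(-7\right) = -14$)
$h = \frac{1}{750261}$ ($h = \frac{1}{749926 - -335} = \frac{1}{749926 + \left(-702 + 1037\right)} = \frac{1}{749926 + 335} = \frac{1}{750261} \approx 1.3329 \cdot 10^{-6}$)
$k = -7$ ($k = - \frac{14}{2} = \left(-14\right) \frac{1}{2} = -7$)
$k h = \left(-7\right) \frac{1}{750261} = - \frac{7}{750261}$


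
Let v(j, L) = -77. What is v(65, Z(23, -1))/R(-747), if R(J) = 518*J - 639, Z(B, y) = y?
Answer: 7/35235 ≈ 0.00019867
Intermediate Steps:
R(J) = -639 + 518*J
v(65, Z(23, -1))/R(-747) = -77/(-639 + 518*(-747)) = -77/(-639 - 386946) = -77/(-387585) = -77*(-1/387585) = 7/35235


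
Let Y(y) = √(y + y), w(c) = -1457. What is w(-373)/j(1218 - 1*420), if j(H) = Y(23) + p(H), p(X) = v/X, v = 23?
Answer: 1162686/1273585 - 927823428*√46/29292455 ≈ -213.91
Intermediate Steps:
Y(y) = √2*√y (Y(y) = √(2*y) = √2*√y)
p(X) = 23/X
j(H) = √46 + 23/H (j(H) = √2*√23 + 23/H = √46 + 23/H)
w(-373)/j(1218 - 1*420) = -1457/(√46 + 23/(1218 - 1*420)) = -1457/(√46 + 23/(1218 - 420)) = -1457/(√46 + 23/798) = -1457/(23/798 + √46)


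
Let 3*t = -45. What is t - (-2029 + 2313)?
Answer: -299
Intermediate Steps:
t = -15 (t = (⅓)*(-45) = -15)
t - (-2029 + 2313) = -15 - (-2029 + 2313) = -15 - 1*284 = -15 - 284 = -299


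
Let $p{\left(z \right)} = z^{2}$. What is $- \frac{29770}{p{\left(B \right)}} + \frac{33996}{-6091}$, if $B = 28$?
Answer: $- \frac{103990967}{2387672} \approx -43.553$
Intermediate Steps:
$- \frac{29770}{p{\left(B \right)}} + \frac{33996}{-6091} = - \frac{29770}{28^{2}} + \frac{33996}{-6091} = - \frac{29770}{784} + 33996 \left(- \frac{1}{6091}\right) = \left(-29770\right) \frac{1}{784} - \frac{33996}{6091} = - \frac{14885}{392} - \frac{33996}{6091} = - \frac{103990967}{2387672}$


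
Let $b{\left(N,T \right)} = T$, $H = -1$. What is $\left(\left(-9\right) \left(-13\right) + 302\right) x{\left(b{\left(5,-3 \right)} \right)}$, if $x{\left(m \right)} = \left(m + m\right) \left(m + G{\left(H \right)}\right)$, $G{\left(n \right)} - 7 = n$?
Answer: $-7542$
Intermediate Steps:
$G{\left(n \right)} = 7 + n$
$x{\left(m \right)} = 2 m \left(6 + m\right)$ ($x{\left(m \right)} = \left(m + m\right) \left(m + \left(7 - 1\right)\right) = 2 m \left(m + 6\right) = 2 m \left(6 + m\right)$)
$\left(\left(-9\right) \left(-13\right) + 302\right) x{\left(b{\left(5,-3 \right)} \right)} = \left(\left(-9\right) \left(-13\right) + 302\right) 2 \left(-3\right) \left(6 - 3\right) = \left(117 + 302\right) 2 \left(-3\right) 3 = 419 \left(-18\right) = -7542$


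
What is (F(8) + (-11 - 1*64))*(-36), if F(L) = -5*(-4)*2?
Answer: 1260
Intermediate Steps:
F(L) = 40 (F(L) = 20*2 = 40)
(F(8) + (-11 - 1*64))*(-36) = (40 + (-11 - 1*64))*(-36) = (40 + (-11 - 64))*(-36) = (40 - 75)*(-36) = -35*(-36) = 1260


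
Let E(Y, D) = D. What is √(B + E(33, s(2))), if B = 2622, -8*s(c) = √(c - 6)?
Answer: √(10488 - I)/2 ≈ 51.205 - 0.0024411*I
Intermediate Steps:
s(c) = -√(-6 + c)/8 (s(c) = -√(c - 6)/8 = -√(-6 + c)/8)
√(B + E(33, s(2))) = √(2622 - √(-6 + 2)/8) = √(2622 - I/4)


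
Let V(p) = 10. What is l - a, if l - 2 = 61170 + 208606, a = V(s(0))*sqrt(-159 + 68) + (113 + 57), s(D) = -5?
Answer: 269608 - 10*I*sqrt(91) ≈ 2.6961e+5 - 95.394*I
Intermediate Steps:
a = 170 + 10*I*sqrt(91) (a = 10*sqrt(-159 + 68) + (113 + 57) = 10*sqrt(-91) + 170 = 10*(I*sqrt(91)) + 170 = 10*I*sqrt(91) + 170 = 170 + 10*I*sqrt(91) ≈ 170.0 + 95.394*I)
l = 269778 (l = 2 + (61170 + 208606) = 2 + 269776 = 269778)
l - a = 269778 - (170 + 10*I*sqrt(91)) = 269778 + (-170 - 10*I*sqrt(91)) = 269608 - 10*I*sqrt(91)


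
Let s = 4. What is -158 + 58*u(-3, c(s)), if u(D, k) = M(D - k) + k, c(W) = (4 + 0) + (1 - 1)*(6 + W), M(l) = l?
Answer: -332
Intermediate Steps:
c(W) = 4 (c(W) = 4 + 0*(6 + W) = 4 + 0 = 4)
u(D, k) = D (u(D, k) = (D - k) + k = D)
-158 + 58*u(-3, c(s)) = -158 + 58*(-3) = -158 - 174 = -332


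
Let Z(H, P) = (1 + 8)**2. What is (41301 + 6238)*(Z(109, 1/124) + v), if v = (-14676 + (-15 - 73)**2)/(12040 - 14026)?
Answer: 3988474561/993 ≈ 4.0166e+6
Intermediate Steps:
v = 3466/993 (v = (-14676 + (-88)**2)/(-1986) = (-14676 + 7744)*(-1/1986) = -6932*(-1/1986) = 3466/993 ≈ 3.4904)
Z(H, P) = 81 (Z(H, P) = 9**2 = 81)
(41301 + 6238)*(Z(109, 1/124) + v) = (41301 + 6238)*(81 + 3466/993) = 47539*(83899/993) = 3988474561/993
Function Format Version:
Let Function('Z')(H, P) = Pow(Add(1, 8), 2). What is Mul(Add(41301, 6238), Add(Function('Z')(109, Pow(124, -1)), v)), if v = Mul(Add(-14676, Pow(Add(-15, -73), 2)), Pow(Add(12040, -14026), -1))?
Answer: Rational(3988474561, 993) ≈ 4.0166e+6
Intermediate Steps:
v = Rational(3466, 993) (v = Mul(Add(-14676, Pow(-88, 2)), Pow(-1986, -1)) = Mul(Add(-14676, 7744), Rational(-1, 1986)) = Mul(-6932, Rational(-1, 1986)) = Rational(3466, 993) ≈ 3.4904)
Function('Z')(H, P) = 81 (Function('Z')(H, P) = Pow(9, 2) = 81)
Mul(Add(41301, 6238), Add(Function('Z')(109, Pow(124, -1)), v)) = Mul(Add(41301, 6238), Add(81, Rational(3466, 993))) = Mul(47539, Rational(83899, 993)) = Rational(3988474561, 993)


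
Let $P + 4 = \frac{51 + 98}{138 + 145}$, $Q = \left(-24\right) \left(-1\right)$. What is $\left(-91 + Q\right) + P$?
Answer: $- \frac{19944}{283} \approx -70.474$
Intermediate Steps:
$Q = 24$
$P = - \frac{983}{283}$ ($P = -4 + \frac{51 + 98}{138 + 145} = -4 + \frac{149}{283} = - \frac{983}{283} \approx -3.4735$)
$\left(-91 + Q\right) + P = \left(-91 + 24\right) - \frac{983}{283} = -67 - \frac{983}{283} = - \frac{19944}{283}$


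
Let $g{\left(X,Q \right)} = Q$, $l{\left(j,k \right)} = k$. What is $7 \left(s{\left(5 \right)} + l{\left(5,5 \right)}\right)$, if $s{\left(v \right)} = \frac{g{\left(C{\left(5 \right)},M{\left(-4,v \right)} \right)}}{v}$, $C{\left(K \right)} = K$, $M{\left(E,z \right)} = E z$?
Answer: $7$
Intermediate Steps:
$s{\left(v \right)} = -4$ ($s{\left(v \right)} = \frac{\left(-4\right) v}{v} = -4$)
$7 \left(s{\left(5 \right)} + l{\left(5,5 \right)}\right) = 7 \left(-4 + 5\right) = 7 \cdot 1 = 7$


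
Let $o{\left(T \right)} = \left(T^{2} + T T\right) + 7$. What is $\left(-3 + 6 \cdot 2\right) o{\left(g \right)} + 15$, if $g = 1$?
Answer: $96$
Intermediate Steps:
$o{\left(T \right)} = 7 + 2 T^{2}$ ($o{\left(T \right)} = \left(T^{2} + T^{2}\right) + 7 = 2 T^{2} + 7 = 7 + 2 T^{2}$)
$\left(-3 + 6 \cdot 2\right) o{\left(g \right)} + 15 = \left(-3 + 6 \cdot 2\right) \left(7 + 2 \cdot 1^{2}\right) + 15 = \left(-3 + 12\right) \left(7 + 2 \cdot 1\right) + 15 = 9 \left(7 + 2\right) + 15 = 9 \cdot 9 + 15 = 81 + 15 = 96$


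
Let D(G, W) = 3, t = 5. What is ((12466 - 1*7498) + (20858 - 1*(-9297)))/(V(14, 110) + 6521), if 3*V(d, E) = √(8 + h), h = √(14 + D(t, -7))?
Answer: 35123/(6521 + √(8 + √17)/3) ≈ 5.3852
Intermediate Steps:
h = √17 (h = √(14 + 3) = √17 ≈ 4.1231)
V(d, E) = √(8 + √17)/3
((12466 - 1*7498) + (20858 - 1*(-9297)))/(V(14, 110) + 6521) = ((12466 - 1*7498) + (20858 - 1*(-9297)))/(√(8 + √17)/3 + 6521) = ((12466 - 7498) + (20858 + 9297))/(6521 + √(8 + √17)/3) = (4968 + 30155)/(6521 + √(8 + √17)/3) = 35123/(6521 + √(8 + √17)/3)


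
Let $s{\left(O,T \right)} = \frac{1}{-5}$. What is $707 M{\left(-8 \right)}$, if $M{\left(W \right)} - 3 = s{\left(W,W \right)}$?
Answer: $\frac{9898}{5} \approx 1979.6$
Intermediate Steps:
$s{\left(O,T \right)} = - \frac{1}{5}$
$M{\left(W \right)} = \frac{14}{5}$ ($M{\left(W \right)} = 3 - \frac{1}{5} = \frac{14}{5}$)
$707 M{\left(-8 \right)} = 707 \cdot \frac{14}{5} = \frac{9898}{5}$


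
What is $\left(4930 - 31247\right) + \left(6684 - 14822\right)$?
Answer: $-34455$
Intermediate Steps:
$\left(4930 - 31247\right) + \left(6684 - 14822\right) = -26317 - 8138 = -34455$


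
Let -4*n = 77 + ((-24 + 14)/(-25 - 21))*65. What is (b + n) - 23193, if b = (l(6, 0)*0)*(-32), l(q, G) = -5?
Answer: -533963/23 ≈ -23216.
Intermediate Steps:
b = 0 (b = -5*0*(-32) = 0*(-32) = 0)
n = -524/23 (n = -(77 + ((-24 + 14)/(-25 - 21))*65)/4 = -(77 - 10/(-46)*65)/4 = -(77 - 10*(-1/46)*65)/4 = -(77 + (5/23)*65)/4 = -(77 + 325/23)/4 = -1/4*2096/23 = -524/23 ≈ -22.783)
(b + n) - 23193 = (0 - 524/23) - 23193 = -524/23 - 23193 = -533963/23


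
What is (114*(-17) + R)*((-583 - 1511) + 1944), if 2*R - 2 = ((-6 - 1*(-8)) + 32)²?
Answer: 203850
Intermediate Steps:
R = 579 (R = 1 + ((-6 - 1*(-8)) + 32)²/2 = 1 + ((-6 + 8) + 32)²/2 = 1 + (2 + 32)²/2 = 1 + (½)*34² = 1 + (½)*1156 = 1 + 578 = 579)
(114*(-17) + R)*((-583 - 1511) + 1944) = (114*(-17) + 579)*((-583 - 1511) + 1944) = (-1938 + 579)*(-2094 + 1944) = -1359*(-150) = 203850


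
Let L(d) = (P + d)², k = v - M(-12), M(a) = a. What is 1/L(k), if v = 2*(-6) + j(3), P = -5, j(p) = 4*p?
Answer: 1/49 ≈ 0.020408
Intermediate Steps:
v = 0 (v = 2*(-6) + 4*3 = -12 + 12 = 0)
k = 12 (k = 0 - 1*(-12) = 0 + 12 = 12)
L(d) = (-5 + d)²
1/L(k) = 1/((-5 + 12)²) = 1/(7²) = 1/49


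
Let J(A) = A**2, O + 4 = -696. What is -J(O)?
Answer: -490000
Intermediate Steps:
O = -700 (O = -4 - 696 = -700)
-J(O) = -1*(-700)**2 = -1*490000 = -490000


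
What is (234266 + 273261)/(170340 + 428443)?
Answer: 507527/598783 ≈ 0.84760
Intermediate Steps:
(234266 + 273261)/(170340 + 428443) = 507527/598783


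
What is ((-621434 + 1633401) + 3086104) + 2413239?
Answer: 6511310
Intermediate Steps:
((-621434 + 1633401) + 3086104) + 2413239 = (1011967 + 3086104) + 2413239 = 4098071 + 2413239 = 6511310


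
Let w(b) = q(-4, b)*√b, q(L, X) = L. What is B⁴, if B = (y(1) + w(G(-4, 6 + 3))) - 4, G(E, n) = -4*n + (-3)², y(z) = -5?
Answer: -16767 - 151632*I*√3 ≈ -16767.0 - 2.6263e+5*I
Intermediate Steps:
G(E, n) = 9 - 4*n (G(E, n) = -4*n + 9 = 9 - 4*n)
w(b) = -4*√b
B = -9 - 12*I*√3 (B = (-5 - 4*√(9 - 4*(6 + 3))) - 4 = (-5 - 4*√(9 - 4*9)) - 4 = (-5 - 4*√(9 - 36)) - 4 = (-5 - 12*I*√3) - 4 = -9 - 12*I*√3 ≈ -9.0 - 20.785*I)
B⁴ = (-9 - 12*I*√3)⁴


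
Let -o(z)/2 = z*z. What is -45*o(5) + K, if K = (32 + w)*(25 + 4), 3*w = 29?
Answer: 10375/3 ≈ 3458.3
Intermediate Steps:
w = 29/3 (w = (⅓)*29 = 29/3 ≈ 9.6667)
K = 3625/3 (K = (32 + 29/3)*(25 + 4) = (125/3)*29 = 3625/3 ≈ 1208.3)
o(z) = -2*z² (o(z) = -2*z*z = -2*z²)
-45*o(5) + K = -(-90)*5² + 3625/3 = -(-90)*25 + 3625/3 = -45*(-50) + 3625/3 = 2250 + 3625/3 = 10375/3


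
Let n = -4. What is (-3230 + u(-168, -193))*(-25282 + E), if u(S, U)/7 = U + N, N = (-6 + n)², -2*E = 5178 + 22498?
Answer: 151824720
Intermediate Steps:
E = -13838 (E = -(5178 + 22498)/2 = -½*27676 = -13838)
N = 100 (N = (-6 - 4)² = (-10)² = 100)
u(S, U) = 700 + 7*U (u(S, U) = 7*(U + 100) = 7*(100 + U) = 700 + 7*U)
(-3230 + u(-168, -193))*(-25282 + E) = (-3230 + (700 + 7*(-193)))*(-25282 - 13838) = (-3230 + (700 - 1351))*(-39120) = (-3230 - 651)*(-39120) = -3881*(-39120) = 151824720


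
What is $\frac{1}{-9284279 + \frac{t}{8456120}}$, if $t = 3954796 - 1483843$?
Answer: $- \frac{8456120}{78508974866527} \approx -1.0771 \cdot 10^{-7}$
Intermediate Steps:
$t = 2470953$ ($t = 3954796 - 1483843 = 2470953$)
$\frac{1}{-9284279 + \frac{t}{8456120}} = \frac{1}{-9284279 + \frac{2470953}{8456120}} = \frac{1}{- \frac{78508974866527}{8456120}} = - \frac{8456120}{78508974866527}$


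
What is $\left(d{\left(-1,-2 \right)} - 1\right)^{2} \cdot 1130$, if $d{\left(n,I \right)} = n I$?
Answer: $1130$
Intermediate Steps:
$d{\left(n,I \right)} = I n$
$\left(d{\left(-1,-2 \right)} - 1\right)^{2} \cdot 1130 = \left(\left(-2\right) \left(-1\right) - 1\right)^{2} \cdot 1130 = \left(2 - 1\right)^{2} \cdot 1130 = 1^{2} \cdot 1130 = 1 \cdot 1130 = 1130$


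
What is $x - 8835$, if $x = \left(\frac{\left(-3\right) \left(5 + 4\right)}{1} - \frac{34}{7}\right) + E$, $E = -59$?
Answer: $- \frac{62481}{7} \approx -8925.9$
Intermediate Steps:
$x = - \frac{636}{7}$ ($x = \left(\frac{\left(-3\right) \left(5 + 4\right)}{1} - \frac{34}{7}\right) - 59 = \left(\left(-3\right) 9 \cdot 1 - \frac{34}{7}\right) - 59 = \left(\left(-27\right) 1 - \frac{34}{7}\right) - 59 = \left(-27 - \frac{34}{7}\right) - 59 = - \frac{223}{7} - 59 = - \frac{636}{7} \approx -90.857$)
$x - 8835 = - \frac{636}{7} - 8835 = - \frac{62481}{7}$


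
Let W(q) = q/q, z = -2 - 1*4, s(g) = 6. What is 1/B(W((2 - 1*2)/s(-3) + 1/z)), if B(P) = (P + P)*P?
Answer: ½ ≈ 0.50000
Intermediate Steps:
z = -6 (z = -2 - 4 = -6)
W(q) = 1
B(P) = 2*P² (B(P) = (2*P)*P = 2*P²)
1/B(W((2 - 1*2)/s(-3) + 1/z)) = 1/(2*1²) = 1/(2*1) = 1/2 = ½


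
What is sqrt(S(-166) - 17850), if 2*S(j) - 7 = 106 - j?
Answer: I*sqrt(70842)/2 ≈ 133.08*I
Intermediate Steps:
S(j) = 113/2 - j/2 (S(j) = 7/2 + (106 - j)/2 = 7/2 + (53 - j/2) = 113/2 - j/2)
sqrt(S(-166) - 17850) = sqrt((113/2 - 1/2*(-166)) - 17850) = sqrt((113/2 + 83) - 17850) = sqrt(279/2 - 17850) = sqrt(-35421/2) = I*sqrt(70842)/2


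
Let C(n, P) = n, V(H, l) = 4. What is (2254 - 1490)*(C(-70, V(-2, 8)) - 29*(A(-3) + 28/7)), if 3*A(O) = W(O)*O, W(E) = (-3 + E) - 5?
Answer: -385820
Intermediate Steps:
W(E) = -8 + E
A(O) = O*(-8 + O)/3 (A(O) = ((-8 + O)*O)/3 = (O*(-8 + O))/3 = O*(-8 + O)/3)
(2254 - 1490)*(C(-70, V(-2, 8)) - 29*(A(-3) + 28/7)) = (2254 - 1490)*(-70 - 29*((1/3)*(-3)*(-8 - 3) + 28/7)) = 764*(-70 - 29*((1/3)*(-3)*(-11) + 28*(1/7))) = 764*(-70 - 29*(11 + 4)) = 764*(-70 - 29*15) = 764*(-70 - 435) = 764*(-505) = -385820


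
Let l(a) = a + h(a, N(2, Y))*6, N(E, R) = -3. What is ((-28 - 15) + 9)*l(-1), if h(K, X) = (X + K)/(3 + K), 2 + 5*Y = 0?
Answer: 442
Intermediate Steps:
Y = -⅖ (Y = -⅖ + (⅕)*0 = -⅖ + 0 = -⅖ ≈ -0.40000)
h(K, X) = (K + X)/(3 + K)
l(a) = a + 6*(-3 + a)/(3 + a) (l(a) = a + ((a - 3)/(3 + a))*6 = a + ((-3 + a)/(3 + a))*6 = a + 6*(-3 + a)/(3 + a))
((-28 - 15) + 9)*l(-1) = ((-28 - 15) + 9)*((-18 + (-1)² + 9*(-1))/(3 - 1)) = (-43 + 9)*((-18 + 1 - 9)/2) = -17*(-26) = -34*(-13) = 442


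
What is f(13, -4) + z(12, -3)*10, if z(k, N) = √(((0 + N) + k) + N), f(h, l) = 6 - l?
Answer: 10 + 10*√6 ≈ 34.495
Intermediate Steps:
z(k, N) = √(k + 2*N) (z(k, N) = √((N + k) + N) = √(k + 2*N))
f(13, -4) + z(12, -3)*10 = (6 - 1*(-4)) + √(12 + 2*(-3))*10 = (6 + 4) + √(12 - 6)*10 = 10 + √6*10 = 10 + 10*√6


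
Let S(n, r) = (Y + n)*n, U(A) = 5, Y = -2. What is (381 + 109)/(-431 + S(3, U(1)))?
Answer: -245/214 ≈ -1.1449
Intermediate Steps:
S(n, r) = n*(-2 + n) (S(n, r) = (-2 + n)*n = n*(-2 + n))
(381 + 109)/(-431 + S(3, U(1))) = (381 + 109)/(-431 + 3*(-2 + 3)) = 490/(-431 + 3*1) = 490/(-431 + 3) = 490/(-428) = 490*(-1/428) = -245/214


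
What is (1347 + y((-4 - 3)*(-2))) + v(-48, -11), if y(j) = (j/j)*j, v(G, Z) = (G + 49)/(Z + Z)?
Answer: 29941/22 ≈ 1361.0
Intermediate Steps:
v(G, Z) = (49 + G)/(2*Z) (v(G, Z) = (49 + G)/((2*Z)) = (49 + G)*(1/(2*Z)) = (49 + G)/(2*Z))
y(j) = j (y(j) = 1*j = j)
(1347 + y((-4 - 3)*(-2))) + v(-48, -11) = (1347 + (-4 - 3)*(-2)) + (1/2)*(49 - 48)/(-11) = (1347 - 7*(-2)) + (1/2)*(-1/11)*1 = (1347 + 14) - 1/22 = 1361 - 1/22 = 29941/22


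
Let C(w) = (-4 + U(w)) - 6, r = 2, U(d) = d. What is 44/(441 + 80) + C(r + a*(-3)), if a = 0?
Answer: -4124/521 ≈ -7.9156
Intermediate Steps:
C(w) = -10 + w (C(w) = (-4 + w) - 6 = -10 + w)
44/(441 + 80) + C(r + a*(-3)) = 44/(441 + 80) + (-10 + (2 + 0*(-3))) = 44/521 + (-10 + (2 + 0)) = 44*(1/521) + (-10 + 2) = 44/521 - 8 = -4124/521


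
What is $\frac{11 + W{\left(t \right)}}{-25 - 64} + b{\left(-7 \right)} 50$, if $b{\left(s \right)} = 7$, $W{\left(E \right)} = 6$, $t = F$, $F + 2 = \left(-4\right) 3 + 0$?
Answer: $\frac{31133}{89} \approx 349.81$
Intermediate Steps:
$F = -14$ ($F = -2 + \left(\left(-4\right) 3 + 0\right) = -2 + \left(-12 + 0\right) = -2 - 12 = -14$)
$t = -14$
$\frac{11 + W{\left(t \right)}}{-25 - 64} + b{\left(-7 \right)} 50 = \frac{11 + 6}{-25 - 64} + 7 \cdot 50 = \frac{17}{-89} + 350 = 17 \left(- \frac{1}{89}\right) + 350 = - \frac{17}{89} + 350 = \frac{31133}{89}$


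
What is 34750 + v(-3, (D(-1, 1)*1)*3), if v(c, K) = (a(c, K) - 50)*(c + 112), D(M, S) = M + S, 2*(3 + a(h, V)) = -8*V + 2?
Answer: 29082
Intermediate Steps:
a(h, V) = -2 - 4*V (a(h, V) = -3 + (-8*V + 2)/2 = -3 + (2 - 8*V)/2 = -3 + (1 - 4*V) = -2 - 4*V)
v(c, K) = (-52 - 4*K)*(112 + c) (v(c, K) = ((-2 - 4*K) - 50)*(c + 112) = (-52 - 4*K)*(112 + c))
34750 + v(-3, (D(-1, 1)*1)*3) = 34750 + (-5824 - 448*(-1 + 1)*1*3 - 52*(-3) - 4*((-1 + 1)*1)*3*(-3)) = 34750 + (-5824 - 448*0*1*3 + 156 - 4*(0*1)*3*(-3)) = 34750 + (-5824 - 0*3 + 156 - 4*0*3*(-3)) = 34750 + (-5824 - 448*0 + 156 - 4*0*(-3)) = 34750 + (-5824 + 0 + 156 + 0) = 34750 - 5668 = 29082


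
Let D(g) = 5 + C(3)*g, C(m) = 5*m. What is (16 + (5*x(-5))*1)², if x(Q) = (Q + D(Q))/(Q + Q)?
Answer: 11449/4 ≈ 2862.3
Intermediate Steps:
D(g) = 5 + 15*g (D(g) = 5 + (5*3)*g = 5 + 15*g)
x(Q) = (5 + 16*Q)/(2*Q) (x(Q) = (Q + (5 + 15*Q))/(Q + Q) = (5 + 16*Q)/((2*Q)) = (5 + 16*Q)*(1/(2*Q)) = (5 + 16*Q)/(2*Q))
(16 + (5*x(-5))*1)² = (16 + (5*(8 + (5/2)/(-5)))*1)² = (16 + (5*(8 + (5/2)*(-⅕)))*1)² = (16 + (5*(8 - ½))*1)² = (16 + (5*(15/2))*1)² = (16 + (75/2)*1)² = (16 + 75/2)² = (107/2)² = 11449/4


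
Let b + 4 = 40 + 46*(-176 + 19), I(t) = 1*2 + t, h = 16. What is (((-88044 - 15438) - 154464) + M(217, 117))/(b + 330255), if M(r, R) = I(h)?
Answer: -257928/323069 ≈ -0.79837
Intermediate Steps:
I(t) = 2 + t
M(r, R) = 18 (M(r, R) = 2 + 16 = 18)
b = -7186 (b = -4 + (40 + 46*(-176 + 19)) = -4 + (40 + 46*(-157)) = -4 + (40 - 7222) = -4 - 7182 = -7186)
(((-88044 - 15438) - 154464) + M(217, 117))/(b + 330255) = (((-88044 - 15438) - 154464) + 18)/(-7186 + 330255) = ((-103482 - 154464) + 18)/323069 = (-257946 + 18)*(1/323069) = -257928*1/323069 = -257928/323069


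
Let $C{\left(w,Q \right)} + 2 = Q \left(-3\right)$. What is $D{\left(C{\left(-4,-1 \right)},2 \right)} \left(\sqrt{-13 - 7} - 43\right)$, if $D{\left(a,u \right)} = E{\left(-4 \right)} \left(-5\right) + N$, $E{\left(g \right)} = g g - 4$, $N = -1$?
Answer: $2623 - 122 i \sqrt{5} \approx 2623.0 - 272.8 i$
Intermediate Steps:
$C{\left(w,Q \right)} = -2 - 3 Q$ ($C{\left(w,Q \right)} = -2 + Q \left(-3\right) = -2 - 3 Q$)
$E{\left(g \right)} = -4 + g^{2}$ ($E{\left(g \right)} = g^{2} - 4 = -4 + g^{2}$)
$D{\left(a,u \right)} = -61$ ($D{\left(a,u \right)} = \left(-4 + \left(-4\right)^{2}\right) \left(-5\right) - 1 = \left(-4 + 16\right) \left(-5\right) - 1 = 12 \left(-5\right) - 1 = -60 - 1 = -61$)
$D{\left(C{\left(-4,-1 \right)},2 \right)} \left(\sqrt{-13 - 7} - 43\right) = - 61 \left(\sqrt{-13 - 7} - 43\right) = - 61 \left(\sqrt{-20} - 43\right) = - 61 \left(2 i \sqrt{5} - 43\right) = - 61 \left(-43 + 2 i \sqrt{5}\right) = 2623 - 122 i \sqrt{5}$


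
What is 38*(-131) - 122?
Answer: -5100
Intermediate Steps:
38*(-131) - 122 = -4978 - 122 = -5100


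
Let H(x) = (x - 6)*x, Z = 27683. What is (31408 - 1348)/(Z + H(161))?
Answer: 5010/8773 ≈ 0.57107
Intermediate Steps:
H(x) = x*(-6 + x) (H(x) = (-6 + x)*x = x*(-6 + x))
(31408 - 1348)/(Z + H(161)) = (31408 - 1348)/(27683 + 161*(-6 + 161)) = 30060/(27683 + 161*155) = 30060/(27683 + 24955) = 30060/52638 = 30060*(1/52638) = 5010/8773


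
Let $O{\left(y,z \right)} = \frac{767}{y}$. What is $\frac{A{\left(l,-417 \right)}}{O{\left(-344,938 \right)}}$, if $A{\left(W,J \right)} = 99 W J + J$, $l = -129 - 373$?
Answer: $- \frac{7128935256}{767} \approx -9.2946 \cdot 10^{6}$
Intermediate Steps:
$l = -502$ ($l = -129 - 373 = -502$)
$A{\left(W,J \right)} = J + 99 J W$ ($A{\left(W,J \right)} = 99 J W + J = J + 99 J W$)
$\frac{A{\left(l,-417 \right)}}{O{\left(-344,938 \right)}} = \frac{\left(-417\right) \left(1 + 99 \left(-502\right)\right)}{767 \frac{1}{-344}} = \frac{\left(-417\right) \left(1 - 49698\right)}{767 \left(- \frac{1}{344}\right)} = \frac{\left(-417\right) \left(-49697\right)}{- \frac{767}{344}} = 20723649 \left(- \frac{344}{767}\right) = - \frac{7128935256}{767}$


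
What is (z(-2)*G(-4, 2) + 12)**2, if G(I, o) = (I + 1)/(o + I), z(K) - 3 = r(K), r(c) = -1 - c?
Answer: 324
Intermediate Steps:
z(K) = 2 - K (z(K) = 3 + (-1 - K) = 2 - K)
G(I, o) = (1 + I)/(I + o)
(z(-2)*G(-4, 2) + 12)**2 = ((2 - 1*(-2))*((1 - 4)/(-4 + 2)) + 12)**2 = ((2 + 2)*(-3/(-2)) + 12)**2 = (4*(-1/2*(-3)) + 12)**2 = (4*(3/2) + 12)**2 = (6 + 12)**2 = 18**2 = 324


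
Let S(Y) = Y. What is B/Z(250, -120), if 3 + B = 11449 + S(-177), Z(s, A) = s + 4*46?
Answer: 11269/434 ≈ 25.965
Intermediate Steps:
Z(s, A) = 184 + s (Z(s, A) = s + 184 = 184 + s)
B = 11269 (B = -3 + (11449 - 177) = -3 + 11272 = 11269)
B/Z(250, -120) = 11269/(184 + 250) = 11269/434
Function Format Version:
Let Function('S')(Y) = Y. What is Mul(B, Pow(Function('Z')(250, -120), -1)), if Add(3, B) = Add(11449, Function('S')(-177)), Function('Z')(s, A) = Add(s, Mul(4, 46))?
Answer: Rational(11269, 434) ≈ 25.965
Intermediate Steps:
Function('Z')(s, A) = Add(184, s) (Function('Z')(s, A) = Add(s, 184) = Add(184, s))
B = 11269 (B = Add(-3, Add(11449, -177)) = Add(-3, 11272) = 11269)
Mul(B, Pow(Function('Z')(250, -120), -1)) = Mul(11269, Pow(Add(184, 250), -1)) = Mul(11269, Pow(434, -1)) = Mul(11269, Rational(1, 434)) = Rational(11269, 434)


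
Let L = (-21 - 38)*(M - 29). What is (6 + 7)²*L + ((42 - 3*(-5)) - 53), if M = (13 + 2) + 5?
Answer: 89743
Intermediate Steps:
M = 20 (M = 15 + 5 = 20)
L = 531 (L = (-21 - 38)*(20 - 29) = -59*(-9) = 531)
(6 + 7)²*L + ((42 - 3*(-5)) - 53) = (6 + 7)²*531 + ((42 - 3*(-5)) - 53) = 13²*531 + ((42 + 15) - 53) = 169*531 + (57 - 53) = 89739 + 4 = 89743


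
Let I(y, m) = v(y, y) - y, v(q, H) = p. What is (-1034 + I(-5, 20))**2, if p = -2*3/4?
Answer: 4247721/4 ≈ 1.0619e+6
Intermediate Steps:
p = -3/2 (p = -6*1/4 = -3/2 ≈ -1.5000)
v(q, H) = -3/2
I(y, m) = -3/2 - y
(-1034 + I(-5, 20))**2 = (-1034 + (-3/2 - 1*(-5)))**2 = (-1034 + (-3/2 + 5))**2 = (-1034 + 7/2)**2 = (-2061/2)**2 = 4247721/4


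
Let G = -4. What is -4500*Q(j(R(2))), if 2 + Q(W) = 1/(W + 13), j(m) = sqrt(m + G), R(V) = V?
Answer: 164500/19 + 500*I*sqrt(2)/19 ≈ 8657.9 + 37.216*I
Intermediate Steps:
j(m) = sqrt(-4 + m) (j(m) = sqrt(m - 4) = sqrt(-4 + m))
Q(W) = -2 + 1/(13 + W) (Q(W) = -2 + 1/(W + 13) = -2 + 1/(13 + W))
-4500*Q(j(R(2))) = -4500*(-25 - 2*sqrt(-4 + 2))/(13 + sqrt(-4 + 2)) = -4500*(-25 - 2*I*sqrt(2))/(13 + sqrt(-2)) = -4500*(-25 - 2*I*sqrt(2))/(13 + I*sqrt(2))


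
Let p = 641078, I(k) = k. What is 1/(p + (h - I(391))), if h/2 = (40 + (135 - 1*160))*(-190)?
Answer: 1/634987 ≈ 1.5748e-6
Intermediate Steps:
h = -5700 (h = 2*((40 + (135 - 1*160))*(-190)) = 2*((40 + (135 - 160))*(-190)) = 2*((40 - 25)*(-190)) = 2*(15*(-190)) = 2*(-2850) = -5700)
1/(p + (h - I(391))) = 1/(641078 + (-5700 - 1*391)) = 1/(641078 + (-5700 - 391)) = 1/(641078 - 6091) = 1/634987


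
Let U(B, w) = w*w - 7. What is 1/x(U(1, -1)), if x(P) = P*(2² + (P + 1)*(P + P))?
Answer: -1/384 ≈ -0.0026042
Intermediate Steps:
U(B, w) = -7 + w² (U(B, w) = w² - 7 = -7 + w²)
x(P) = P*(4 + 2*P*(1 + P)) (x(P) = P*(4 + (1 + P)*(2*P)) = P*(4 + 2*P*(1 + P)))
1/x(U(1, -1)) = 1/(2*(-7 + (-1)²)*(2 + (-7 + (-1)²) + (-7 + (-1)²)²)) = 1/(2*(-7 + 1)*(2 + (-7 + 1) + (-7 + 1)²)) = 1/(2*(-6)*(2 - 6 + (-6)²)) = 1/(2*(-6)*(2 - 6 + 36)) = 1/(2*(-6)*32) = 1/(-384) = -1/384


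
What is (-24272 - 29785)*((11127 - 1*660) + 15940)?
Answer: -1427483199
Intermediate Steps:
(-24272 - 29785)*((11127 - 1*660) + 15940) = -54057*((11127 - 660) + 15940) = -54057*(10467 + 15940) = -54057*26407 = -1427483199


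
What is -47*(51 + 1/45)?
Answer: -107912/45 ≈ -2398.0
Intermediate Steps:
-47*(51 + 1/45) = -47*2296/45 = -107912/45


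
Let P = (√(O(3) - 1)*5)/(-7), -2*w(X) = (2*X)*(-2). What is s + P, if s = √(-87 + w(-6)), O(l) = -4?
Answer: I*(-5*√5 + 21*√11)/7 ≈ 8.3527*I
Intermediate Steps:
w(X) = 2*X (w(X) = -2*X*(-2)/2 = -(-2)*X = 2*X)
s = 3*I*√11 (s = √(-87 + 2*(-6)) = √(-87 - 12) = √(-99) = 3*I*√11 ≈ 9.9499*I)
P = -5*I*√5/7 (P = (√(-4 - 1)*5)/(-7) = (√(-5)*5)*(-⅐) = ((I*√5)*5)*(-⅐) = (5*I*√5)*(-⅐) = -5*I*√5/7 ≈ -1.5972*I)
s + P = 3*I*√11 - 5*I*√5/7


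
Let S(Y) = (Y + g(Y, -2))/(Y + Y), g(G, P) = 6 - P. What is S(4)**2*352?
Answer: 792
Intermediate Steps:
S(Y) = (8 + Y)/(2*Y) (S(Y) = (Y + (6 - 1*(-2)))/(Y + Y) = (Y + (6 + 2))/((2*Y)) = (Y + 8)*(1/(2*Y)) = (8 + Y)*(1/(2*Y)) = (8 + Y)/(2*Y))
S(4)**2*352 = ((1/2)*(8 + 4)/4)**2*352 = ((1/2)*(1/4)*12)**2*352 = (3/2)**2*352 = (9/4)*352 = 792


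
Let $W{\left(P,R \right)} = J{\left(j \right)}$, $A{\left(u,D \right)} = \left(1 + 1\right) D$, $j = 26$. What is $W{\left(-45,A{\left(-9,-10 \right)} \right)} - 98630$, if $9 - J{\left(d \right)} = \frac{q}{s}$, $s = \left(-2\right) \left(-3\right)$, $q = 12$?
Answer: $-98623$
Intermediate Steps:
$s = 6$
$A{\left(u,D \right)} = 2 D$
$J{\left(d \right)} = 7$ ($J{\left(d \right)} = 9 - \frac{12}{6} = 9 - 12 \cdot \frac{1}{6} = 9 - 2 = 7$)
$W{\left(P,R \right)} = 7$
$W{\left(-45,A{\left(-9,-10 \right)} \right)} - 98630 = 7 - 98630 = -98623$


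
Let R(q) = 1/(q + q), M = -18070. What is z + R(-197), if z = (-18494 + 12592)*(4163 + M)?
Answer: 32339170915/394 ≈ 8.2079e+7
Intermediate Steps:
z = 82079114 (z = (-18494 + 12592)*(4163 - 18070) = -5902*(-13907) = 82079114)
R(q) = 1/(2*q)
z + R(-197) = 82079114 + (½)/(-197) = 82079114 + (½)*(-1/197) = 82079114 - 1/394 = 32339170915/394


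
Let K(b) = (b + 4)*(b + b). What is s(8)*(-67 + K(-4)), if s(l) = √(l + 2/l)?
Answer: -67*√33/2 ≈ -192.44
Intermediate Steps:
K(b) = 2*b*(4 + b) (K(b) = (4 + b)*(2*b) = 2*b*(4 + b))
s(8)*(-67 + K(-4)) = √(8 + 2/8)*(-67 + 2*(-4)*(4 - 4)) = √(8 + 2*(⅛))*(-67 + 2*(-4)*0) = √(8 + ¼)*(-67 + 0) = √(33/4)*(-67) = (√33/2)*(-67) = -67*√33/2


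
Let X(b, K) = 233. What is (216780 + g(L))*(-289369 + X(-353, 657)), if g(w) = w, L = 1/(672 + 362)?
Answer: -32404992519928/517 ≈ -6.2679e+10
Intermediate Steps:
L = 1/1034 ≈ 0.00096712
(216780 + g(L))*(-289369 + X(-353, 657)) = (216780 + 1/1034)*(-289369 + 233) = (224150521/1034)*(-289136) = -32404992519928/517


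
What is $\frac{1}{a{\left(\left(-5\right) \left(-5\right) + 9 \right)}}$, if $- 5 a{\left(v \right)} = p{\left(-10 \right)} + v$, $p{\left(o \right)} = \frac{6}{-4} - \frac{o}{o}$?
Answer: $- \frac{10}{63} \approx -0.15873$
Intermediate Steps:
$p{\left(o \right)} = - \frac{5}{2}$ ($p{\left(o \right)} = 6 \left(- \frac{1}{4}\right) - 1 = - \frac{3}{2} - 1 = - \frac{5}{2}$)
$a{\left(v \right)} = \frac{1}{2} - \frac{v}{5}$ ($a{\left(v \right)} = - \frac{- \frac{5}{2} + v}{5} = \frac{1}{2} - \frac{v}{5}$)
$\frac{1}{a{\left(\left(-5\right) \left(-5\right) + 9 \right)}} = \frac{1}{\frac{1}{2} - \frac{\left(-5\right) \left(-5\right) + 9}{5}} = \frac{1}{\frac{1}{2} - \frac{25 + 9}{5}} = \frac{1}{\frac{1}{2} - \frac{34}{5}} = \frac{1}{- \frac{63}{10}} = - \frac{10}{63}$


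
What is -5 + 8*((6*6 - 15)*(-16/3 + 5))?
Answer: -61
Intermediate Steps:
-5 + 8*((6*6 - 15)*(-16/3 + 5)) = -5 + 8*((36 - 15)*(-16*⅓ + 5)) = -5 + 8*(21*(-16/3 + 5)) = -5 + 8*(21*(-⅓)) = -5 + 8*(-7) = -5 - 56 = -61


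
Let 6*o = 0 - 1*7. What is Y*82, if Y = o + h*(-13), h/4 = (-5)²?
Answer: -320087/3 ≈ -1.0670e+5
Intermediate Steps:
h = 100 (h = 4*(-5)² = 4*25 = 100)
o = -7/6 (o = (0 - 1*7)/6 = (0 - 7)/6 = (⅙)*(-7) = -7/6 ≈ -1.1667)
Y = -7807/6 (Y = -7/6 + 100*(-13) = -7/6 - 1300 = -7807/6 ≈ -1301.2)
Y*82 = -7807/6*82 = -320087/3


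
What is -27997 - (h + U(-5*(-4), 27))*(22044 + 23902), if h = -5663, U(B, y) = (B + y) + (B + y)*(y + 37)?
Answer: 119799171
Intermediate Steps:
U(B, y) = B + y + (37 + y)*(B + y) (U(B, y) = (B + y) + (B + y)*(37 + y) = (B + y) + (37 + y)*(B + y) = B + y + (37 + y)*(B + y))
-27997 - (h + U(-5*(-4), 27))*(22044 + 23902) = -27997 - (-5663 + (27**2 + 38*(-5*(-4)) + 38*27 - 5*(-4)*27))*(22044 + 23902) = -27997 - (-5663 + (729 + 38*20 + 1026 + 20*27))*45946 = -27997 - (-5663 + (729 + 760 + 1026 + 540))*45946 = -27997 - (-5663 + 3055)*45946 = -27997 - (-2608)*45946 = -27997 - 1*(-119827168) = -27997 + 119827168 = 119799171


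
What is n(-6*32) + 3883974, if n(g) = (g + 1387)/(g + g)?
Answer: 1491444821/384 ≈ 3.8840e+6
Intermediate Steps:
n(g) = (1387 + g)/(2*g) (n(g) = (1387 + g)/((2*g)) = (1387 + g)*(1/(2*g)) = (1387 + g)/(2*g))
n(-6*32) + 3883974 = (1387 - 6*32)/(2*((-6*32))) + 3883974 = (1/2)*(1387 - 192)/(-192) + 3883974 = (1/2)*(-1/192)*1195 + 3883974 = -1195/384 + 3883974 = 1491444821/384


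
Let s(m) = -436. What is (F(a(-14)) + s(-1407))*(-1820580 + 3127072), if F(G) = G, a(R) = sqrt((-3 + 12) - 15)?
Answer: -569630512 + 1306492*I*sqrt(6) ≈ -5.6963e+8 + 3.2002e+6*I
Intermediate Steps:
a(R) = I*sqrt(6) (a(R) = sqrt(9 - 15) = sqrt(-6) = I*sqrt(6))
(F(a(-14)) + s(-1407))*(-1820580 + 3127072) = (I*sqrt(6) - 436)*(-1820580 + 3127072) = (-436 + I*sqrt(6))*1306492 = -569630512 + 1306492*I*sqrt(6)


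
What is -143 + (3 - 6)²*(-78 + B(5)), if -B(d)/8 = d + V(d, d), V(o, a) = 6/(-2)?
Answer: -989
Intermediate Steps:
V(o, a) = -3 (V(o, a) = 6*(-½) = -3)
B(d) = 24 - 8*d (B(d) = -8*(d - 3) = -8*(-3 + d) = 24 - 8*d)
-143 + (3 - 6)²*(-78 + B(5)) = -143 + (3 - 6)²*(-78 + (24 - 8*5)) = -143 + (-3)²*(-78 + (24 - 40)) = -143 + 9*(-78 - 16) = -143 + 9*(-94) = -143 - 846 = -989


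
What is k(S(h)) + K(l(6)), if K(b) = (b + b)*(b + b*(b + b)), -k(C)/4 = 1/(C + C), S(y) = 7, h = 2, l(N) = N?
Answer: 6550/7 ≈ 935.71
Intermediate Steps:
k(C) = -2/C (k(C) = -4/(C + C) = -4*1/(2*C) = -2/C)
K(b) = 2*b*(b + 2*b²) (K(b) = (2*b)*(b + b*(2*b)) = (2*b)*(b + 2*b²) = 2*b*(b + 2*b²))
k(S(h)) + K(l(6)) = -2/7 + 6²*(2 + 4*6) = -2*⅐ + 36*(2 + 24) = -2/7 + 36*26 = -2/7 + 936 = 6550/7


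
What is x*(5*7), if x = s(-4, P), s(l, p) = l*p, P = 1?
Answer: -140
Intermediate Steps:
x = -4 (x = -4*1 = -4)
x*(5*7) = -20*7 = -4*35 = -140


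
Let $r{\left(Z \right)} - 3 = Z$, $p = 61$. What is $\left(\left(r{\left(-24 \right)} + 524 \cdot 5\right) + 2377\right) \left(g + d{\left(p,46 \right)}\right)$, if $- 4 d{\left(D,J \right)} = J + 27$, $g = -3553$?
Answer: $-17770540$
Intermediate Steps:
$r{\left(Z \right)} = 3 + Z$
$d{\left(D,J \right)} = - \frac{27}{4} - \frac{J}{4}$ ($d{\left(D,J \right)} = - \frac{J + 27}{4} = - \frac{27 + J}{4} = - \frac{27}{4} - \frac{J}{4}$)
$\left(\left(r{\left(-24 \right)} + 524 \cdot 5\right) + 2377\right) \left(g + d{\left(p,46 \right)}\right) = \left(\left(\left(3 - 24\right) + 524 \cdot 5\right) + 2377\right) \left(-3553 - \frac{73}{4}\right) = \left(\left(-21 + 2620\right) + 2377\right) \left(-3553 - \frac{73}{4}\right) = \left(2599 + 2377\right) \left(-3553 - \frac{73}{4}\right) = 4976 \left(- \frac{14285}{4}\right) = -17770540$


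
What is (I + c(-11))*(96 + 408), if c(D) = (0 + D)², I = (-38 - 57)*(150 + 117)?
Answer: -12722976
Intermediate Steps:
I = -25365 (I = -95*267 = -25365)
c(D) = D²
(I + c(-11))*(96 + 408) = (-25365 + (-11)²)*(96 + 408) = (-25365 + 121)*504 = -25244*504 = -12722976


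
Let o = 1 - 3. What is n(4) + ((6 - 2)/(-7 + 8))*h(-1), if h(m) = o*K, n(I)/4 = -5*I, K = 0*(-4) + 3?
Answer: -104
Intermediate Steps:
K = 3 (K = 0 + 3 = 3)
o = -2
n(I) = -20*I (n(I) = 4*(-5*I) = -20*I)
h(m) = -6 (h(m) = -2*3 = -6)
n(4) + ((6 - 2)/(-7 + 8))*h(-1) = -20*4 + ((6 - 2)/(-7 + 8))*(-6) = -80 + (4/1)*(-6) = -80 + (4*1)*(-6) = -80 + 4*(-6) = -80 - 24 = -104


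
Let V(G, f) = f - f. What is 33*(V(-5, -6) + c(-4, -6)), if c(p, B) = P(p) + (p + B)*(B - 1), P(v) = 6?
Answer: 2508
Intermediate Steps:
V(G, f) = 0
c(p, B) = 6 + (-1 + B)*(B + p) (c(p, B) = 6 + (p + B)*(B - 1) = 6 + (B + p)*(-1 + B) = 6 + (-1 + B)*(B + p))
33*(V(-5, -6) + c(-4, -6)) = 33*(0 + (6 + (-6)**2 - 1*(-6) - 1*(-4) - 6*(-4))) = 33*(0 + (6 + 36 + 6 + 4 + 24)) = 33*(0 + 76) = 33*76 = 2508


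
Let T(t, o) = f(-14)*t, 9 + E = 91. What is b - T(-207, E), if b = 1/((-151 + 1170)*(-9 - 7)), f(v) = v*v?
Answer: 661485887/16304 ≈ 40572.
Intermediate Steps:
f(v) = v²
E = 82 (E = -9 + 91 = 82)
T(t, o) = 196*t (T(t, o) = (-14)²*t = 196*t)
b = -1/16304 (b = 1/(1019*(-16)) = (1/1019)*(-1/16) = -1/16304 ≈ -6.1335e-5)
b - T(-207, E) = -1/16304 - 196*(-207) = -1/16304 - 1*(-40572) = -1/16304 + 40572 = 661485887/16304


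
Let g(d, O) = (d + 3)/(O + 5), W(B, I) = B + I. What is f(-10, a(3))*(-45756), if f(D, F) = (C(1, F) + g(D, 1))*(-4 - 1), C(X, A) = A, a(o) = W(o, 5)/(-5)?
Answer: -632958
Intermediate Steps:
a(o) = -1 - o/5 (a(o) = (o + 5)/(-5) = (5 + o)*(-⅕) = -1 - o/5)
g(d, O) = (3 + d)/(5 + O)
f(D, F) = -5/2 - 5*F - 5*D/6 (f(D, F) = (F + (3 + D)/(5 + 1))*(-4 - 1) = (F + (3 + D)/6)*(-5) = (F + (½ + D/6))*(-5) = (½ + F + D/6)*(-5) = -5/2 - 5*F - 5*D/6)
f(-10, a(3))*(-45756) = (-5/2 - 5*(-1 - ⅕*3) - ⅚*(-10))*(-45756) = (-5/2 - 5*(-1 - ⅗) + 25/3)*(-45756) = (-5/2 - 5*(-8/5) + 25/3)*(-45756) = (-5/2 + 8 + 25/3)*(-45756) = (83/6)*(-45756) = -632958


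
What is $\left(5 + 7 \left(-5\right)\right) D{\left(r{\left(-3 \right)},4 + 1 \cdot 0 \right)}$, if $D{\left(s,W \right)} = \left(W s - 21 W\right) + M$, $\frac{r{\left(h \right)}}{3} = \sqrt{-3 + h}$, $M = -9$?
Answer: $2790 - 360 i \sqrt{6} \approx 2790.0 - 881.82 i$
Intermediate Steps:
$r{\left(h \right)} = 3 \sqrt{-3 + h}$
$D{\left(s,W \right)} = -9 - 21 W + W s$ ($D{\left(s,W \right)} = \left(W s - 21 W\right) - 9 = \left(- 21 W + W s\right) - 9 = -9 - 21 W + W s$)
$\left(5 + 7 \left(-5\right)\right) D{\left(r{\left(-3 \right)},4 + 1 \cdot 0 \right)} = \left(5 + 7 \left(-5\right)\right) \left(-9 - 21 \left(4 + 1 \cdot 0\right) + \left(4 + 1 \cdot 0\right) 3 \sqrt{-3 - 3}\right) = \left(5 - 35\right) \left(-9 - 21 \left(4 + 0\right) + \left(4 + 0\right) 3 \sqrt{-6}\right) = - 30 \left(-9 - 84 + 4 \cdot 3 i \sqrt{6}\right) = - 30 \left(-9 - 84 + 12 i \sqrt{6}\right) = - 30 \left(-93 + 12 i \sqrt{6}\right) = 2790 - 360 i \sqrt{6}$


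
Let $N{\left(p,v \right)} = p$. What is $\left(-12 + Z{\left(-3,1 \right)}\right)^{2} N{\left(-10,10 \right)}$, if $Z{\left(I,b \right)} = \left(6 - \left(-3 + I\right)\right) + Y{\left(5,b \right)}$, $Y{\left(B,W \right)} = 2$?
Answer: $-40$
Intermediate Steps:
$Z{\left(I,b \right)} = 11 - I$ ($Z{\left(I,b \right)} = \left(6 - \left(-3 + I\right)\right) + 2 = \left(9 - I\right) + 2 = 11 - I$)
$\left(-12 + Z{\left(-3,1 \right)}\right)^{2} N{\left(-10,10 \right)} = \left(-12 + \left(11 - -3\right)\right)^{2} \left(-10\right) = \left(-12 + \left(11 + 3\right)\right)^{2} \left(-10\right) = \left(-12 + 14\right)^{2} \left(-10\right) = 2^{2} \left(-10\right) = 4 \left(-10\right) = -40$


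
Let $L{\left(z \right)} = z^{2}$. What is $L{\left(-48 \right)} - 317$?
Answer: $1987$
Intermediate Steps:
$L{\left(-48 \right)} - 317 = \left(-48\right)^{2} - 317 = 2304 - 317 = 1987$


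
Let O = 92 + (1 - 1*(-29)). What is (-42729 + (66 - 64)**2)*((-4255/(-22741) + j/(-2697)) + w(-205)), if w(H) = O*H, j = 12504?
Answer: 21849538332464925/20444159 ≈ 1.0687e+9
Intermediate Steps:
O = 122 (O = 92 + (1 + 29) = 92 + 30 = 122)
w(H) = 122*H
(-42729 + (66 - 64)**2)*((-4255/(-22741) + j/(-2697)) + w(-205)) = (-42729 + (66 - 64)**2)*((-4255/(-22741) + 12504/(-2697)) + 122*(-205)) = (-42729 + 2**2)*((-4255*(-1/22741) + 12504*(-1/2697)) - 25010) = (-42729 + 4)*((4255/22741 - 4168/899) - 25010) = -42725*(-90959243/20444159 - 25010) = -42725*(-511399375833/20444159) = 21849538332464925/20444159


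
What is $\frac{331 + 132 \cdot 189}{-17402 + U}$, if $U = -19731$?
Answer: $- \frac{25279}{37133} \approx -0.68077$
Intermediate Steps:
$\frac{331 + 132 \cdot 189}{-17402 + U} = \frac{331 + 132 \cdot 189}{-17402 - 19731} = \frac{331 + 24948}{-37133} = 25279 \left(- \frac{1}{37133}\right) = - \frac{25279}{37133}$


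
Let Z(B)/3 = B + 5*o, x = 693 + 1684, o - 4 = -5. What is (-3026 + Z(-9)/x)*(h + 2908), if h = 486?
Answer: -24412512536/2377 ≈ -1.0270e+7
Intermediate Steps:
o = -1 (o = 4 - 5 = -1)
x = 2377
Z(B) = -15 + 3*B (Z(B) = 3*(B + 5*(-1)) = 3*(B - 5) = 3*(-5 + B) = -15 + 3*B)
(-3026 + Z(-9)/x)*(h + 2908) = (-3026 + (-15 + 3*(-9))/2377)*(486 + 2908) = (-3026 + (-15 - 27)*(1/2377))*3394 = (-3026 - 42*1/2377)*3394 = (-3026 - 42/2377)*3394 = -7192844/2377*3394 = -24412512536/2377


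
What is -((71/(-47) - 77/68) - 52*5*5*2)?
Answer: 8318047/3196 ≈ 2602.6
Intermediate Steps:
-((71/(-47) - 77/68) - 52*5*5*2) = -((71*(-1/47) - 77*1/68) - 1300*2) = -((-71/47 - 77/68) - 52*50) = -(-8447/3196 - 2600) = -1*(-8318047/3196) = 8318047/3196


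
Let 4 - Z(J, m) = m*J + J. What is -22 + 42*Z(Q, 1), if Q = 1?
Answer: 62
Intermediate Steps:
Z(J, m) = 4 - J - J*m (Z(J, m) = 4 - (m*J + J) = 4 - (J*m + J) = 4 - (J + J*m) = 4 + (-J - J*m) = 4 - J - J*m)
-22 + 42*Z(Q, 1) = -22 + 42*(4 - 1*1 - 1*1*1) = -22 + 42*(4 - 1 - 1) = -22 + 42*2 = -22 + 84 = 62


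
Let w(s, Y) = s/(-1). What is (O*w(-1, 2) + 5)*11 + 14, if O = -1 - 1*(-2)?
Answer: 80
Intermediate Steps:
w(s, Y) = -s (w(s, Y) = s*(-1) = -s)
O = 1 (O = -1 + 2 = 1)
(O*w(-1, 2) + 5)*11 + 14 = (1*(-1*(-1)) + 5)*11 + 14 = (1*1 + 5)*11 + 14 = (1 + 5)*11 + 14 = 6*11 + 14 = 66 + 14 = 80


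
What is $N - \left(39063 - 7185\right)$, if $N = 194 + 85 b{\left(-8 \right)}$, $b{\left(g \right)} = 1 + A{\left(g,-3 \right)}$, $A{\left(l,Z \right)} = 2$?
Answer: $-31429$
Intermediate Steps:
$b{\left(g \right)} = 3$ ($b{\left(g \right)} = 1 + 2 = 3$)
$N = 449$ ($N = 194 + 85 \cdot 3 = 194 + 255 = 449$)
$N - \left(39063 - 7185\right) = 449 - \left(39063 - 7185\right) = 449 - 31878 = -31429$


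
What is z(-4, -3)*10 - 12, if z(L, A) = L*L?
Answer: 148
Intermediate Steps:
z(L, A) = L²
z(-4, -3)*10 - 12 = (-4)²*10 - 12 = 16*10 - 12 = 160 - 12 = 148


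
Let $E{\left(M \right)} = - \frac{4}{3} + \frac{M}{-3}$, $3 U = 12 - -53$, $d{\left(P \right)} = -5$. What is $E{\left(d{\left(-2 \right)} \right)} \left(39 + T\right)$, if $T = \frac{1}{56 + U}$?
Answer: $\frac{3030}{233} \approx 13.004$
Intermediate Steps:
$U = \frac{65}{3}$ ($U = \frac{12 - -53}{3} = \frac{12 + 53}{3} = \frac{1}{3} \cdot 65 = \frac{65}{3} \approx 21.667$)
$E{\left(M \right)} = - \frac{4}{3} - \frac{M}{3}$ ($E{\left(M \right)} = \left(-4\right) \frac{1}{3} + M \left(- \frac{1}{3}\right) = - \frac{4}{3} - \frac{M}{3}$)
$T = \frac{3}{233}$ ($T = \frac{1}{56 + \frac{65}{3}} = \frac{1}{\frac{233}{3}} = \frac{3}{233} \approx 0.012876$)
$E{\left(d{\left(-2 \right)} \right)} \left(39 + T\right) = \left(- \frac{4}{3} - - \frac{5}{3}\right) \left(39 + \frac{3}{233}\right) = \left(- \frac{4}{3} + \frac{5}{3}\right) \frac{9090}{233} = \frac{1}{3} \cdot \frac{9090}{233} = \frac{3030}{233}$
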